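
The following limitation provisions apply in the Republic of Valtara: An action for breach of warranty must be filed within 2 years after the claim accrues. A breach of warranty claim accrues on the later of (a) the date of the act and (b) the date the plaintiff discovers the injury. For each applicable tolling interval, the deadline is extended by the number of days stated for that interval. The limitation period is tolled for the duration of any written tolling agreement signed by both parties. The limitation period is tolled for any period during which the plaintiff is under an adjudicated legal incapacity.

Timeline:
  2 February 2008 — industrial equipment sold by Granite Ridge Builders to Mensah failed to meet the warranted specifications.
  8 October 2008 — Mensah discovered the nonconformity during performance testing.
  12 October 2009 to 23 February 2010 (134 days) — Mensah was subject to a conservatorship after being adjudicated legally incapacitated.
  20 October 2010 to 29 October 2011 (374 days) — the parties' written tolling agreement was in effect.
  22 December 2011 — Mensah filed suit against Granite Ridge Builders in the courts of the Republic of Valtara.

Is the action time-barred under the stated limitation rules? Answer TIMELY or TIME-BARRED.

TIMELY

Taking the later of the act (2 February 2008) and discovery (8 October 2008), the claim accrued on 8 October 2008.
2 years from 8 October 2008 is 8 October 2010.
The plaintiff's legal incapacity from 12 October 2009 to 23 February 2010 tolled the period for 134 days, extending the deadline to 19 February 2011.
The period was tolled for 374 days by the written tolling agreement (20 October 2010 to 29 October 2011), pushing the deadline to 28 February 2012.
Mensah filed on 22 December 2011, before the 28 February 2012 deadline, so the action is timely.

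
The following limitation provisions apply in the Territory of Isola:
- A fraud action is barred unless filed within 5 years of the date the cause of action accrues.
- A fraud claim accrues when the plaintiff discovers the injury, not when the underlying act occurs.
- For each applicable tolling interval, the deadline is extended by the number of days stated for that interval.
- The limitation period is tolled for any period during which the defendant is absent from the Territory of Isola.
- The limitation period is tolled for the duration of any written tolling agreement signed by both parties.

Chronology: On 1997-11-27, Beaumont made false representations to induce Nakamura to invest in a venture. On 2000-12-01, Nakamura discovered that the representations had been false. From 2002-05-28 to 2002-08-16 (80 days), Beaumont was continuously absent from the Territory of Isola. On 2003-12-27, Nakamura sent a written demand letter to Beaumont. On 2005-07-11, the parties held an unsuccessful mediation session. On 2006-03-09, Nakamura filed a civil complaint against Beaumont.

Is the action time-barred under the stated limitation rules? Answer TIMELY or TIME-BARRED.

Under the discovery rule, the claim accrued on 2000-12-01, when Nakamura discovered the injury — not on the 1997-11-27 date of the underlying act.
5 years from 2000-12-01 is 2005-12-01.
The period was tolled for 80 days by the defendant's absence from the jurisdiction (2002-05-28 to 2002-08-16), pushing the deadline to 2006-02-19.
Nothing else in the chronology tolls or restarts the period.
Filing on 2006-03-09 missed the 2006-02-19 deadline — the action is time-barred.

TIME-BARRED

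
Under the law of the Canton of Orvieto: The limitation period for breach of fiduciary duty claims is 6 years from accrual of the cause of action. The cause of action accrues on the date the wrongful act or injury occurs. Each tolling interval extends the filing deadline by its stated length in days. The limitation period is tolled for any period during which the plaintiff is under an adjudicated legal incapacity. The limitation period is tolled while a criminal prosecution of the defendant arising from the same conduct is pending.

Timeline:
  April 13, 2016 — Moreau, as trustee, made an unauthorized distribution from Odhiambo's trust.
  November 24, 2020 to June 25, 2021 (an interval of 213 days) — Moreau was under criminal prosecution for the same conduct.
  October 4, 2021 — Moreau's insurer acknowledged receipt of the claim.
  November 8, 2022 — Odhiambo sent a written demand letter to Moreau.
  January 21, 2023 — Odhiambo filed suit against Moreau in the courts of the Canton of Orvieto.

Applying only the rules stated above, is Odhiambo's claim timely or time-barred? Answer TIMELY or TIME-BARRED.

The cause of action accrued on April 13, 2016, the date of the act.
The untolled deadline — 6 years after April 13, 2016 — is April 13, 2022.
The pending criminal prosecution from November 24, 2020 to June 25, 2021 tolled the period for 213 days, extending the deadline to November 12, 2022.
None of the other events listed affects the running of the period under the stated rules.
The January 21, 2023 filing falls after the November 12, 2022 deadline; the claim is time-barred.

TIME-BARRED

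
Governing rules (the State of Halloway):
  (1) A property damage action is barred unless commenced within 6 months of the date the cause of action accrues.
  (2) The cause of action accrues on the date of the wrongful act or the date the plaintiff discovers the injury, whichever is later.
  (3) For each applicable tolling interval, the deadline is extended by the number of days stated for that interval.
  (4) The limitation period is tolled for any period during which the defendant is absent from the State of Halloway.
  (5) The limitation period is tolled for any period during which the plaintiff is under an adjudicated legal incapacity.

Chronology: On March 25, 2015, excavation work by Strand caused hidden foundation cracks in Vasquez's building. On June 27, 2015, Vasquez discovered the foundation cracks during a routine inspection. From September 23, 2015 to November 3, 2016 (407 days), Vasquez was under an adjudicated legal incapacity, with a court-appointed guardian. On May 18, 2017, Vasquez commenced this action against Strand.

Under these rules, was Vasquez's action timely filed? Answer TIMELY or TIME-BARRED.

TIME-BARRED

Because discovery on June 27, 2015 post-dates the March 25, 2015 act, accrual under the later-of rule falls on June 27, 2015.
Adding the 6 months base period to June 27, 2015 gives a deadline of December 27, 2015, before any tolling.
The period was tolled for 407 days by the plaintiff's legal incapacity (September 23, 2015 to November 3, 2016), pushing the deadline to February 6, 2017.
The May 18, 2017 filing falls after the February 6, 2017 deadline; the claim is time-barred.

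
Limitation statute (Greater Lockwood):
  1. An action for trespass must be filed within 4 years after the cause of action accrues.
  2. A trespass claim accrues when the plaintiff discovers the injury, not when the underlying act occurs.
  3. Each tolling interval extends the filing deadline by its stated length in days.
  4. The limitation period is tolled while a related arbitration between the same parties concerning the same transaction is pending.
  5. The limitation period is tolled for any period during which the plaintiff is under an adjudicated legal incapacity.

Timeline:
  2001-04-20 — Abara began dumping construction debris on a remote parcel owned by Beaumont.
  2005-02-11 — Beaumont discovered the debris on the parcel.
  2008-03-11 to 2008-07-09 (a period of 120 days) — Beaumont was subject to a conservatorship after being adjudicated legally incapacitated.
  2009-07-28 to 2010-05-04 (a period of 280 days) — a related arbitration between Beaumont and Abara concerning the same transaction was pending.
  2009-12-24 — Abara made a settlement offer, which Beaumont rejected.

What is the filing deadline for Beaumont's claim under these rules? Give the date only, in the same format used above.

Under the discovery rule, the claim accrued on 2005-02-11, when Beaumont discovered the injury — not on the 2001-04-20 date of the underlying act.
Adding the 4 years base period to 2005-02-11 gives a deadline of 2009-02-11, before any tolling.
Because the plaintiff's legal incapacity ran from 2008-03-11 to 2008-07-09, the deadline is extended by 120 days to 2009-06-11.
The pending related arbitration from 2009-07-28 to 2010-05-04 began after the period had already run on 2009-06-11, so it has no tolling effect.
Nothing else in the chronology tolls or restarts the period.

2009-06-11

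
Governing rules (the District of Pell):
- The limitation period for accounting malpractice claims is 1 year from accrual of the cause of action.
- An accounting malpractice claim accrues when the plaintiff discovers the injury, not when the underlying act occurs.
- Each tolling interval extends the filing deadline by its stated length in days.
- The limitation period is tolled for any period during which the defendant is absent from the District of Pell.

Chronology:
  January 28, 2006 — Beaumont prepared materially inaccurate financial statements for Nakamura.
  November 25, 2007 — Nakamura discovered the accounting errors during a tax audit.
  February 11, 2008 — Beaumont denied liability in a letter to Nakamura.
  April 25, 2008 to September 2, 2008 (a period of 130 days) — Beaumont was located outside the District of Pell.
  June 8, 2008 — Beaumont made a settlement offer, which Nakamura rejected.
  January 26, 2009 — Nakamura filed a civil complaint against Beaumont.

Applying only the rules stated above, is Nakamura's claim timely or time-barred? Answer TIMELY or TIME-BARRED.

TIMELY

The claim did not accrue until Nakamura discovered the injury on November 25, 2007; the January 28, 2006 act date does not start the clock under the stated rule.
1 year from November 25, 2007 is November 25, 2008.
The defendant's absence from the jurisdiction from April 25, 2008 to September 2, 2008 tolled the period for 130 days, extending the deadline to April 4, 2009.
The other events in the timeline have no effect on the limitation period under the stated rules.
The January 26, 2009 filing precedes the April 4, 2009 deadline; the claim is timely.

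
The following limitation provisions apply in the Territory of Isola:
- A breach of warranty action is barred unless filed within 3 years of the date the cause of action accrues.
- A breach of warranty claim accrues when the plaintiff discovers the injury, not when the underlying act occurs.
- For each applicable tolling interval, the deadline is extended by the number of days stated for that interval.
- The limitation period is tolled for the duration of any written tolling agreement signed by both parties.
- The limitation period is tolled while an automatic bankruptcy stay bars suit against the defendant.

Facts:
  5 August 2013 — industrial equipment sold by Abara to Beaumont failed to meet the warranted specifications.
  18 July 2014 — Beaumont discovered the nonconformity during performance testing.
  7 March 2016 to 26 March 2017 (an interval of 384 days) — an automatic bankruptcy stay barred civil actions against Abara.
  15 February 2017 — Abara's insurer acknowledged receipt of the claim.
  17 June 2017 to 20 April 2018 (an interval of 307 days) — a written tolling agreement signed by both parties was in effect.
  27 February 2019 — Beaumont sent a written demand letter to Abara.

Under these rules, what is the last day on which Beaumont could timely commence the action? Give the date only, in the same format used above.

9 June 2019

Accrual is tied to discovery, so the period began on 18 July 2014 rather than on 5 August 2013 when the act occurred.
The untolled deadline — 3 years after 18 July 2014 — is 18 July 2017.
Because the automatic bankruptcy stay ran from 7 March 2016 to 26 March 2017, the deadline is extended by 384 days to 6 August 2018.
The written tolling agreement from 17 June 2017 to 20 April 2018 tolled the period for 307 days, extending the deadline to 9 June 2019.
The other events in the timeline have no effect on the limitation period under the stated rules.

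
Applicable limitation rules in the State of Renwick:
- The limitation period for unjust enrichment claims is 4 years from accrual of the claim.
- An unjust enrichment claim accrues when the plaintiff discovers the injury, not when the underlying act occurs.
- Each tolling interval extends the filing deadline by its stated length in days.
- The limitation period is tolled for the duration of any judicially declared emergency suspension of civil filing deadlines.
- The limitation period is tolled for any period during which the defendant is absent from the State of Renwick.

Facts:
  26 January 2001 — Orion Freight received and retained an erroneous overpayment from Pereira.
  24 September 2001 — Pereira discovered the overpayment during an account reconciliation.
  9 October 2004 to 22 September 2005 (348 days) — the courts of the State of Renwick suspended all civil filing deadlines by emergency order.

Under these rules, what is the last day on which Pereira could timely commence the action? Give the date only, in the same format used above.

7 September 2006

Accrual is tied to discovery, so the period began on 24 September 2001 rather than on 26 January 2001 when the act occurred.
Adding the 4 years base period to 24 September 2001 gives a deadline of 24 September 2005, before any tolling.
The emergency suspension of filing deadlines from 9 October 2004 to 22 September 2005 tolled the period for 348 days, extending the deadline to 7 September 2006.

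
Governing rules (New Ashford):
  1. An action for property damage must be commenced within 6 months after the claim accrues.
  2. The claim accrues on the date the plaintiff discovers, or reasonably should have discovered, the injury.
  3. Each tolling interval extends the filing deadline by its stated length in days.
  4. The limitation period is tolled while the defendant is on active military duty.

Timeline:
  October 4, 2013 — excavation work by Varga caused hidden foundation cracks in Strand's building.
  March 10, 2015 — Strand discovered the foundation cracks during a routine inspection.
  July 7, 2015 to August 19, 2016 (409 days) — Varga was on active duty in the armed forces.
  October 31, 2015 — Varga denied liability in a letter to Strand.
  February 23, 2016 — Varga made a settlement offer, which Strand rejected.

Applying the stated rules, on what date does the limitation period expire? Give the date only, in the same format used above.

Under the discovery rule, the claim accrued on March 10, 2015, when Strand discovered the injury — not on the October 4, 2013 date of the underlying act.
Adding the 6 months base period to March 10, 2015 gives a deadline of September 10, 2015, before any tolling.
Because the defendant's active military service ran from July 7, 2015 to August 19, 2016, the deadline is extended by 409 days to October 23, 2016.
None of the other events listed affects the running of the period under the stated rules.

October 23, 2016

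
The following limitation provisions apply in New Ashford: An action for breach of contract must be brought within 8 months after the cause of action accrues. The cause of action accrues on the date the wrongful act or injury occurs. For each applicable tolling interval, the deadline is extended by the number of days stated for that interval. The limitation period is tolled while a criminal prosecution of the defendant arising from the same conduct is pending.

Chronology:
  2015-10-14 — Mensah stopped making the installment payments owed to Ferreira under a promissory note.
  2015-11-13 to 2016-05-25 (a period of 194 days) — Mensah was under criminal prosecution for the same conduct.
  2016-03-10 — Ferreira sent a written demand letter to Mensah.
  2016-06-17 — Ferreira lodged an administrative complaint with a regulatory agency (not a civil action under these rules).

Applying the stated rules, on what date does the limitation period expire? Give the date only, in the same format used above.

The limitation period began to run on 2015-10-14.
The untolled deadline — 8 months after 2015-10-14 — is 2016-06-14.
The period was tolled for 194 days by the pending criminal prosecution (2015-11-13 to 2016-05-25), pushing the deadline to 2016-12-25.
Nothing else in the chronology tolls or restarts the period.

2016-12-25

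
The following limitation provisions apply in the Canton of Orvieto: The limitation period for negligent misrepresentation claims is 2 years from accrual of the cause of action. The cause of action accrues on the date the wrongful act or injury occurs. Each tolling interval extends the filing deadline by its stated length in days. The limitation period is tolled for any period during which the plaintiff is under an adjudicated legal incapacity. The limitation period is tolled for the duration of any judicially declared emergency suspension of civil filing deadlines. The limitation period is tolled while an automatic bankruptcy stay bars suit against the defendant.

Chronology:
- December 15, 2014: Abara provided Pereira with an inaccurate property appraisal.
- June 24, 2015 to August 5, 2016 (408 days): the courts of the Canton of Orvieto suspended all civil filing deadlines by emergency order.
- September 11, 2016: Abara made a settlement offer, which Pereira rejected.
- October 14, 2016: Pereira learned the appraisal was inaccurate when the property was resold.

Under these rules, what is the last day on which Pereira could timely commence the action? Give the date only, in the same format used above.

The claim accrued on December 15, 2014, when the wrongful act occurred; under the stated occurrence rule the October 14, 2016 discovery does not delay accrual.
Adding the 2 years base period to December 15, 2014 gives a deadline of December 15, 2016, before any tolling.
The period was tolled for 408 days by the emergency suspension of filing deadlines (June 24, 2015 to August 5, 2016), pushing the deadline to January 27, 2018.
Nothing else in the chronology tolls or restarts the period.

January 27, 2018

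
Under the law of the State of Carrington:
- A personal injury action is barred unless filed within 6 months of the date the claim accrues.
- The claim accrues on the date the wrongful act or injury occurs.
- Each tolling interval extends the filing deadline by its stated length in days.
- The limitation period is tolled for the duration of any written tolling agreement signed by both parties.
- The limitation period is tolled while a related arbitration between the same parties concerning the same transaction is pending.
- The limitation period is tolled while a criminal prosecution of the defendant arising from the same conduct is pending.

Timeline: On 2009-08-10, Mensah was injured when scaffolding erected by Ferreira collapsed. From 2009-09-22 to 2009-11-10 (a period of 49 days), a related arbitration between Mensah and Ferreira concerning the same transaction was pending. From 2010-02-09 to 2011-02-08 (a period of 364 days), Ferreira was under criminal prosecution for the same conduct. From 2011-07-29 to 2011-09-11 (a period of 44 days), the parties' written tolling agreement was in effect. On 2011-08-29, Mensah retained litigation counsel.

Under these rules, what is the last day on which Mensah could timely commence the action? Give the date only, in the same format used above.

The claim accrued on 2009-08-10, the date of the act.
The untolled deadline — 6 months after 2009-08-10 — is 2010-02-10.
The period was tolled for 49 days by the pending related arbitration (2009-09-22 to 2009-11-10), pushing the deadline to 2010-03-31.
Because the pending criminal prosecution ran from 2010-02-09 to 2011-02-08, the deadline is extended by 364 days to 2011-03-30.
The written tolling agreement from 2011-07-29 to 2011-09-11 began after the period had already run on 2011-03-30, so it has no tolling effect.
The other events in the timeline have no effect on the limitation period under the stated rules.

2011-03-30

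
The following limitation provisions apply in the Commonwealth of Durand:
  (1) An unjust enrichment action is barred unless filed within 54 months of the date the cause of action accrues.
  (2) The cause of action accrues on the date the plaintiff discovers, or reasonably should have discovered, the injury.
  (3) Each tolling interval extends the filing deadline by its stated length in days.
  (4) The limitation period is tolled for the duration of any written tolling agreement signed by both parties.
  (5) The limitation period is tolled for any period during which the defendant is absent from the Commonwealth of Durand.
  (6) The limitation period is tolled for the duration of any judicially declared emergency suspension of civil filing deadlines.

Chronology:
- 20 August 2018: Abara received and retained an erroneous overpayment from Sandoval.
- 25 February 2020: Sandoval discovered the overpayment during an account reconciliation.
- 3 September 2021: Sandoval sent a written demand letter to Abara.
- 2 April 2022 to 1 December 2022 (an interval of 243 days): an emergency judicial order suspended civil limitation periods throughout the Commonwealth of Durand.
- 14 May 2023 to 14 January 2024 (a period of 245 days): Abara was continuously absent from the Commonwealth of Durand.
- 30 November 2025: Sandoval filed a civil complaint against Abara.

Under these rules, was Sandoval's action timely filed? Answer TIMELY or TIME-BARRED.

TIMELY

Accrual is tied to discovery, so the period began on 25 February 2020 rather than on 20 August 2018 when the act occurred.
Adding the 54 months base period to 25 February 2020 gives a deadline of 25 August 2024, before any tolling.
The emergency suspension of filing deadlines from 2 April 2022 to 1 December 2022 tolled the period for 243 days, extending the deadline to 25 April 2025.
The period was tolled for 245 days by the defendant's absence from the jurisdiction (14 May 2023 to 14 January 2024), pushing the deadline to 26 December 2025.
The other events in the timeline have no effect on the limitation period under the stated rules.
Sandoval filed on 30 November 2025, before the 26 December 2025 deadline, so the action is timely.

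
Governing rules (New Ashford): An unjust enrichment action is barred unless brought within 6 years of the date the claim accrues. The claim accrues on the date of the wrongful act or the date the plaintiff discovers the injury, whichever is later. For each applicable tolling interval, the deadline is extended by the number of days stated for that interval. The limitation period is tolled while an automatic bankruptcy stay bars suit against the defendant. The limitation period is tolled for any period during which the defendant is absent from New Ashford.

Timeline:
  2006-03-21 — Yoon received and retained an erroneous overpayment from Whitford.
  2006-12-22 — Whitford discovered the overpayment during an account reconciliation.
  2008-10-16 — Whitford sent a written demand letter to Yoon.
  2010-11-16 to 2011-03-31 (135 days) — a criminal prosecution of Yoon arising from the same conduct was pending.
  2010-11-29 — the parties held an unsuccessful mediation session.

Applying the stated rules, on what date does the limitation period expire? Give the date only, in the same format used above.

Because discovery on 2006-12-22 post-dates the 2006-03-21 act, accrual under the later-of rule falls on 2006-12-22.
6 years from 2006-12-22 is 2012-12-22.
No stated provision tolls the period for a criminal prosecution, so the interval from 2010-11-16 to 2011-03-31 has no effect on the deadline.
The other events in the timeline have no effect on the limitation period under the stated rules.

2012-12-22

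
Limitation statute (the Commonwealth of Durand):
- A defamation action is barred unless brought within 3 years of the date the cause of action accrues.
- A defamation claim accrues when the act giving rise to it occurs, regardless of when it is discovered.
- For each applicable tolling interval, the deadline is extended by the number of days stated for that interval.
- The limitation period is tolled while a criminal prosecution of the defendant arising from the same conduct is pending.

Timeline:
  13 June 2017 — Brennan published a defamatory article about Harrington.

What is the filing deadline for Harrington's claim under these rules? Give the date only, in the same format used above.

13 June 2020

The claim accrued on 13 June 2017, when the wrongful act occurred.
3 years from 13 June 2017 is 13 June 2020.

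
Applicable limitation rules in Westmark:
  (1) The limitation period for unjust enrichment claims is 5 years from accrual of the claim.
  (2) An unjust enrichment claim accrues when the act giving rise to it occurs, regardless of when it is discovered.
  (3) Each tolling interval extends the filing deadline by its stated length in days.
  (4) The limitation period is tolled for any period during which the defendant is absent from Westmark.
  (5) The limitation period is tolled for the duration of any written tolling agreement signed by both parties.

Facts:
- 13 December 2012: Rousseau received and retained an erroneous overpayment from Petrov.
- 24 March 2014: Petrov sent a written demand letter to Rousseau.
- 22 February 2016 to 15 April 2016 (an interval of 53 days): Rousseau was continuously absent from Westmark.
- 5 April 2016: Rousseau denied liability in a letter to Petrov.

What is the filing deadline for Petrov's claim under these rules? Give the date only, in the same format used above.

The claim accrued on 13 December 2012, the date of the act.
The untolled deadline — 5 years after 13 December 2012 — is 13 December 2017.
The period was tolled for 53 days by the defendant's absence from the jurisdiction (22 February 2016 to 15 April 2016), pushing the deadline to 4 February 2018.
Nothing else in the chronology tolls or restarts the period.

4 February 2018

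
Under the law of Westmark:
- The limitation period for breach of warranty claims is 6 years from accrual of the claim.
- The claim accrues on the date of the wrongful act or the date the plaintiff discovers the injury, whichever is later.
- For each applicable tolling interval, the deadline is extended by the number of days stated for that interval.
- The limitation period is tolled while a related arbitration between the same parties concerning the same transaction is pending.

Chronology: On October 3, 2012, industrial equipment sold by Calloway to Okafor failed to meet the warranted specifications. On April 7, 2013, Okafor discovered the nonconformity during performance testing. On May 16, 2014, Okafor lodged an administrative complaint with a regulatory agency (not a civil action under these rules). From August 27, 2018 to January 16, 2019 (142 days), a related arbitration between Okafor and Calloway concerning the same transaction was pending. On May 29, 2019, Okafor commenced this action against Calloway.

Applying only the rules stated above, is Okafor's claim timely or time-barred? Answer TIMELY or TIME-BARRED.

TIMELY

Taking the later of the act (October 3, 2012) and discovery (April 7, 2013), the claim accrued on April 7, 2013.
Adding the 6 years base period to April 7, 2013 gives a deadline of April 7, 2019, before any tolling.
The pending related arbitration from August 27, 2018 to January 16, 2019 tolled the period for 142 days, extending the deadline to August 27, 2019.
Nothing else in the chronology tolls or restarts the period.
Okafor filed on May 29, 2019, before the August 27, 2019 deadline, so the action is timely.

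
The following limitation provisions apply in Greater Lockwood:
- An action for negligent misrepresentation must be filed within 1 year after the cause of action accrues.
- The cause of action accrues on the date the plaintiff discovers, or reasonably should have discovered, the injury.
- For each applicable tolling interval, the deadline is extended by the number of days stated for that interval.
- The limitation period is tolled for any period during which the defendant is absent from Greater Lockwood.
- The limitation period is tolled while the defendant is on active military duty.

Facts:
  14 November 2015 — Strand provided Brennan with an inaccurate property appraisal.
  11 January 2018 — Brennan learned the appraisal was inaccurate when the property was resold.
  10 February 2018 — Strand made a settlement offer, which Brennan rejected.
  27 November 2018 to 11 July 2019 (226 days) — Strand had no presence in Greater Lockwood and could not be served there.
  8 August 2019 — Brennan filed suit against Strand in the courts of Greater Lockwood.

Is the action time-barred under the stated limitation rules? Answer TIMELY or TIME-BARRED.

TIMELY

Under the discovery rule, the claim accrued on 11 January 2018, when Brennan discovered the injury — not on the 14 November 2015 date of the underlying act.
The untolled deadline — 1 year after 11 January 2018 — is 11 January 2019.
Because the defendant's absence from the jurisdiction ran from 27 November 2018 to 11 July 2019, the deadline is extended by 226 days to 25 August 2019.
None of the other events listed affects the running of the period under the stated rules.
The 8 August 2019 filing precedes the 25 August 2019 deadline; the claim is timely.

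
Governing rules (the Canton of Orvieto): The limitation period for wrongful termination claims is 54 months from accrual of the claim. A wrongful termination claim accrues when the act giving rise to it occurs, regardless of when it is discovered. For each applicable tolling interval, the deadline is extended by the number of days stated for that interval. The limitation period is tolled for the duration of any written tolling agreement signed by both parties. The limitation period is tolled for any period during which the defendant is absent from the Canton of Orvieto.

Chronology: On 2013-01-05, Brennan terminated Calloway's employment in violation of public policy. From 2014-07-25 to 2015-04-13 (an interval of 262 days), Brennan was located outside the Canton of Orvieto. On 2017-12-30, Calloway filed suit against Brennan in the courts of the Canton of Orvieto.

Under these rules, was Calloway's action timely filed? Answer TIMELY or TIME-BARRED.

TIMELY

The claim accrued on 2013-01-05, the date of the act.
54 months from 2013-01-05 is 2017-07-05.
Because the defendant's absence from the jurisdiction ran from 2014-07-25 to 2015-04-13, the deadline is extended by 262 days to 2018-03-24.
Filing on 2017-12-30 beat the 2018-03-24 deadline — the action is timely.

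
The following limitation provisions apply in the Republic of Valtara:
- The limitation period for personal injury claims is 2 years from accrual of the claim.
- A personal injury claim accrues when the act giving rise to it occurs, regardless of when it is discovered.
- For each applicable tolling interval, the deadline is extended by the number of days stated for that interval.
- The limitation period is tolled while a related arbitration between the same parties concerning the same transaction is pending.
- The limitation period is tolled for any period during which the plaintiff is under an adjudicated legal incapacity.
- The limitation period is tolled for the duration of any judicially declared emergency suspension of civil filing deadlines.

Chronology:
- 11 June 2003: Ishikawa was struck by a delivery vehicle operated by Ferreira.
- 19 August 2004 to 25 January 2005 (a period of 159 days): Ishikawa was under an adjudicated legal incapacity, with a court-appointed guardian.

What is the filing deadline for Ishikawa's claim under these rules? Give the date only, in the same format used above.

17 November 2005

The limitation period began to run on 11 June 2003.
The untolled deadline — 2 years after 11 June 2003 — is 11 June 2005.
The plaintiff's legal incapacity from 19 August 2004 to 25 January 2005 tolled the period for 159 days, extending the deadline to 17 November 2005.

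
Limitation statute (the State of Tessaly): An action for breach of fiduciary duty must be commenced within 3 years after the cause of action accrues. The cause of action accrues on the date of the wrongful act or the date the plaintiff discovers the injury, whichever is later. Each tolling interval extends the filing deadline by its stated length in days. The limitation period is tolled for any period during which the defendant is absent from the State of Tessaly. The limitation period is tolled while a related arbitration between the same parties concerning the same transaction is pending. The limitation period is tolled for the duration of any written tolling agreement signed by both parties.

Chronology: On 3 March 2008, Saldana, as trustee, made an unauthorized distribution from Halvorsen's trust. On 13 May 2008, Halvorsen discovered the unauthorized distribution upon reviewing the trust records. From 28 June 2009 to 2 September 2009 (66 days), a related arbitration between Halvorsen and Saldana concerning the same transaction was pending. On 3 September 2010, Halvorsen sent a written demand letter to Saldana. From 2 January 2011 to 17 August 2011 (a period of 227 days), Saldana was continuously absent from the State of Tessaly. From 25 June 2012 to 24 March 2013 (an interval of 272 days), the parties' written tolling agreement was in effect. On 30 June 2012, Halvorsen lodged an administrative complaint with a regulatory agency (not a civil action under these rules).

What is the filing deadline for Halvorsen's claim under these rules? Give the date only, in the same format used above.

Because discovery on 13 May 2008 post-dates the 3 March 2008 act, accrual under the later-of rule falls on 13 May 2008.
The untolled deadline — 3 years after 13 May 2008 — is 13 May 2011.
The pending related arbitration from 28 June 2009 to 2 September 2009 tolled the period for 66 days, extending the deadline to 18 July 2011.
Because the defendant's absence from the jurisdiction ran from 2 January 2011 to 17 August 2011, the deadline is extended by 227 days to 1 March 2012.
The written tolling agreement from 25 June 2012 to 24 March 2013 began after the period had already run on 1 March 2012, so it has no tolling effect.
None of the other events listed affects the running of the period under the stated rules.

1 March 2012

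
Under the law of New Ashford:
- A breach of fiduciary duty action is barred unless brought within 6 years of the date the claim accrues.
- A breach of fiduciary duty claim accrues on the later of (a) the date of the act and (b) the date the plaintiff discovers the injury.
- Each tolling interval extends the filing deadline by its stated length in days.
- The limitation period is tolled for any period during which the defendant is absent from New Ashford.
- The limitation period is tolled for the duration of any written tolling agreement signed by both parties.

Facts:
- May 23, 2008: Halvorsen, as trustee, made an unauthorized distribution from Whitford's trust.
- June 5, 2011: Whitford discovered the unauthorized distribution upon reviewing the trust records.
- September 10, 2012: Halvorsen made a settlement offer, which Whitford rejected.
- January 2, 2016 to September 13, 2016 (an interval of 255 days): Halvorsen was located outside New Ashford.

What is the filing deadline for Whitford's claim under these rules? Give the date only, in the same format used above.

Taking the later of the act (May 23, 2008) and discovery (June 5, 2011), the claim accrued on June 5, 2011.
6 years from June 5, 2011 is June 5, 2017.
The period was tolled for 255 days by the defendant's absence from the jurisdiction (January 2, 2016 to September 13, 2016), pushing the deadline to February 15, 2018.
The other events in the timeline have no effect on the limitation period under the stated rules.

February 15, 2018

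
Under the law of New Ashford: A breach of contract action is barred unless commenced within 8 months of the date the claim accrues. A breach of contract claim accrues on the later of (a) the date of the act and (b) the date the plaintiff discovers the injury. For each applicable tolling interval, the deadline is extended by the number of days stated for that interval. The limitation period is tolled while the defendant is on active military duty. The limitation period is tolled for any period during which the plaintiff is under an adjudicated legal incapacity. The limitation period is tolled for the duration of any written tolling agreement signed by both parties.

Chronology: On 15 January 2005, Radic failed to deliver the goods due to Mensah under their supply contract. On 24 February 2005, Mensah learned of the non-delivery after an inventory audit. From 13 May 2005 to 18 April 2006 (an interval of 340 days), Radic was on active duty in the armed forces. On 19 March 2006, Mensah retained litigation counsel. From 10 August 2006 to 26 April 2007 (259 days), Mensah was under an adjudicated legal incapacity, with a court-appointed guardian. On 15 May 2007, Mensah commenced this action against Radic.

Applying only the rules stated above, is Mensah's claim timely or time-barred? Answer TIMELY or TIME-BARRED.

TIMELY

The claim accrued on 24 February 2005 — the later of the 15 January 2005 act and the 24 February 2005 discovery.
The untolled deadline — 8 months after 24 February 2005 — is 24 October 2005.
Because the defendant's active military service ran from 13 May 2005 to 18 April 2006, the deadline is extended by 340 days to 29 September 2006.
Because the plaintiff's legal incapacity ran from 10 August 2006 to 26 April 2007, the deadline is extended by 259 days to 15 June 2007.
The other events in the timeline have no effect on the limitation period under the stated rules.
Filing on 15 May 2007 beat the 15 June 2007 deadline — the action is timely.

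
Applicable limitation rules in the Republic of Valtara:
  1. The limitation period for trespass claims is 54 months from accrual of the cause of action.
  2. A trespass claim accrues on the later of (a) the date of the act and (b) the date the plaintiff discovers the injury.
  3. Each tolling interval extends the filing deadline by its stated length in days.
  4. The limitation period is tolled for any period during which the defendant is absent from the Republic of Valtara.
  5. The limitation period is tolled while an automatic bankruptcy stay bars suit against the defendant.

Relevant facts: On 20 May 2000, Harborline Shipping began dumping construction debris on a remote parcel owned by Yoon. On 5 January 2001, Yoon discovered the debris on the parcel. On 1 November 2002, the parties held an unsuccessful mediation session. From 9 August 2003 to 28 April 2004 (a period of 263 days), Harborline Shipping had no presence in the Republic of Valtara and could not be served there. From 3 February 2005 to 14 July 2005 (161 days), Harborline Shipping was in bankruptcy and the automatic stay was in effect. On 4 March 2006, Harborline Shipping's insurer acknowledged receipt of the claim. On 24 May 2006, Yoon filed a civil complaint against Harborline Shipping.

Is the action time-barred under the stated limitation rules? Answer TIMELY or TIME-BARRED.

Taking the later of the act (20 May 2000) and discovery (5 January 2001), the claim accrued on 5 January 2001.
54 months from 5 January 2001 is 5 July 2005.
Because the defendant's absence from the jurisdiction ran from 9 August 2003 to 28 April 2004, the deadline is extended by 263 days to 25 March 2006.
The automatic bankruptcy stay from 3 February 2005 to 14 July 2005 tolled the period for 161 days, extending the deadline to 2 September 2006.
The other events in the timeline have no effect on the limitation period under the stated rules.
The 24 May 2006 filing precedes the 2 September 2006 deadline; the claim is timely.

TIMELY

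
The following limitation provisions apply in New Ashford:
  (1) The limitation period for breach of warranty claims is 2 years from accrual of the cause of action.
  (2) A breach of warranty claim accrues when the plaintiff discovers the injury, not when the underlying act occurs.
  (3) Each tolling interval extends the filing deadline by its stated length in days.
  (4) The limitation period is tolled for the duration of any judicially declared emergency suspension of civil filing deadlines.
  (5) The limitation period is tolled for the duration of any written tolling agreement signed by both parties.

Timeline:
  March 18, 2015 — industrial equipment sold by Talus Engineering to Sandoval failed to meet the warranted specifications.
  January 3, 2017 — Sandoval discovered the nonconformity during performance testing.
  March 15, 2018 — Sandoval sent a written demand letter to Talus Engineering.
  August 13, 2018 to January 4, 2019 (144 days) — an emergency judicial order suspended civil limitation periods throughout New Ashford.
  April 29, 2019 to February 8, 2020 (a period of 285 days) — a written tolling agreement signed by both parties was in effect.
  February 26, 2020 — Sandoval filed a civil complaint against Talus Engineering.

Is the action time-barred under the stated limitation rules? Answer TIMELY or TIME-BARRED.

TIMELY

The claim did not accrue until Sandoval discovered the injury on January 3, 2017; the March 18, 2015 act date does not start the clock under the stated rule.
2 years from January 3, 2017 is January 3, 2019.
The period was tolled for 144 days by the emergency suspension of filing deadlines (August 13, 2018 to January 4, 2019), pushing the deadline to May 27, 2019.
Because the written tolling agreement ran from April 29, 2019 to February 8, 2020, the deadline is extended by 285 days to March 7, 2020.
Nothing else in the chronology tolls or restarts the period.
Sandoval filed on February 26, 2020, before the March 7, 2020 deadline, so the action is timely.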